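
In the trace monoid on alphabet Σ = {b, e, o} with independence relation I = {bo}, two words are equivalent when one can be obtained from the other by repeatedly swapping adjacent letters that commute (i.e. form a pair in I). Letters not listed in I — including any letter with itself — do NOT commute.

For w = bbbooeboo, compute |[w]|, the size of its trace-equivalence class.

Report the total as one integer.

30

drop 0:b onto floor
drop 1:b onto {0:b}
drop 2:b onto {1:b}
drop 3:o onto floor
drop 4:o onto {3:o}
drop 5:e onto {2:b, 4:o}
drop 6:b onto {5:e}
drop 7:o onto {5:e}
drop 8:o onto {7:o}
ground layer = {0:b, 3:o}
drop-orders for the pieces not yet dropped (sum over which currently-grounded one goes next):
  1 to go: {6} 1  {8} 1
  2 to go: {6,8} 2  {7,8} 1
  3 to go: {6,7,8} 3
  4 to go: {5,6,7,8} 3
  5 to go: {2,5,6,7,8} 3  {4,5,6,7,8} 3
  6 to go: {1,2,5,6,7,8} 3  {2,4,5,6,7,8} 6  {3,4,5,6,7,8} 3
  7 to go: {0,1,2,5,6,7,8} 3  {1,2,4,5,6,7,8} 9  {2,3,4,5,6,7,8} 9
  if 0:b drops first: 18 orders
  if 3:o drops first: 12 orders
heap linearizations: 30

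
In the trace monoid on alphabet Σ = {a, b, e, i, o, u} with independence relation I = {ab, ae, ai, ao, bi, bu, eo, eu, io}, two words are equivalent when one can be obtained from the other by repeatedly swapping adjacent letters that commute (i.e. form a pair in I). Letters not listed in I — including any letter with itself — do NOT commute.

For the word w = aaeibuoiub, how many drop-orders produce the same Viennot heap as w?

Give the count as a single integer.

142

#0=a has no predecessor
#1=a depends on [0:a]
#2=e has no predecessor
#3=i depends on [2:e]
#4=b depends on [2:e]
#5=u depends on [1:a, 3:i]
#6=o depends on [4:b, 5:u]
#7=i depends on [5:u]
#8=u depends on [6:o, 7:i]
#9=b depends on [6:o]
sources: [0:a, 2:e]
N(rest) = Σ N(rest − s) over sources s of rest; N(one piece) = 1:
  size 1 → [8]=1  [9]=1
  size 2 → [7,8]=1  [8,9]=2
  size 3 → [6,8,9]=2  [7,8,9]=3
  size 4 → [4,6,8,9]=2  [6,7,8,9]=5
  size 5 → [4,6,7,8,9]=7  [5,6,7,8,9]=5
  size 6 → [1,5,6,7,8,9]=5  [3,5,6,7,8,9]=5  [4,5,6,7,8,9]=12
  size 7 → [0,1,5,6,7,8,9]=5  [1,3,5,6,7,8,9]=10  [1,4,5,6,7,8,9]=17  [3,4,5,6,7,8,9]=17
  size 8 → [0,1,3,5,6,7,8,9]=15  [0,1,4,5,6,7,8,9]=22  [1,3,4,5,6,7,8,9]=44  [2,3,4,5,6,7,8,9]=17
  first=0(a) contributes 61
  first=2(e) contributes 81
|[w]| = 142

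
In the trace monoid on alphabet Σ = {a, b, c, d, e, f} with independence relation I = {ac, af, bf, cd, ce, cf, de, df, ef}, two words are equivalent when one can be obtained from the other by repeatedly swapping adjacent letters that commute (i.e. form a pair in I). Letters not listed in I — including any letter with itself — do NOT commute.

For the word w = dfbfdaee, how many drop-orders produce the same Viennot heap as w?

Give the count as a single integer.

drop 0:d onto floor
drop 1:f onto floor
drop 2:b onto {0:d}
drop 3:f onto {1:f}
drop 4:d onto {2:b}
drop 5:a onto {4:d}
drop 6:e onto {5:a}
drop 7:e onto {6:e}
ground layer = {0:d, 1:f}
drop-orders for the pieces not yet dropped (sum over which currently-grounded one goes next):
  1 to go: {3} 1  {7} 1
  2 to go: {1,3} 1  {3,7} 2  {6,7} 1
  3 to go: {1,3,7} 3  {3,6,7} 3  {5,6,7} 1
  4 to go: {1,3,6,7} 6  {3,5,6,7} 4  {4,5,6,7} 1
  5 to go: {1,3,5,6,7} 10  {2,4,5,6,7} 1  {3,4,5,6,7} 5
  6 to go: {0,2,4,5,6,7} 1  {1,3,4,5,6,7} 15  {2,3,4,5,6,7} 6
  if 0:d drops first: 21 orders
  if 1:f drops first: 7 orders
heap linearizations: 28

28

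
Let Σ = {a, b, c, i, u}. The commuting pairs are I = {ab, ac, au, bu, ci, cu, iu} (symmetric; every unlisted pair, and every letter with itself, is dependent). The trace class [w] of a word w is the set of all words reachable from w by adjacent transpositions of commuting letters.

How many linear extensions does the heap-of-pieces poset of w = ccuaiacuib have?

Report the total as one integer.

1575

#0=c has no predecessor
#1=c depends on [0:c]
#2=u has no predecessor
#3=a has no predecessor
#4=i depends on [3:a]
#5=a depends on [4:i]
#6=c depends on [1:c]
#7=u depends on [2:u]
#8=i depends on [5:a]
#9=b depends on [6:c, 8:i]
sources: [0:c, 2:u, 3:a]
N(rest) = Σ N(rest − s) over sources s of rest; N(one piece) = 1:
  size 1 → [7]=1  [9]=1
  size 2 → [2,7]=1  [6,9]=1  [7,9]=2  [8,9]=1
  size 3 → [1,6,9]=1  [2,7,9]=3  [5,8,9]=1  [6,7,9]=3  [6,8,9]=2  [7,8,9]=3
  size 4 → [0,1,6,9]=1  [1,6,7,9]=4  [1,6,8,9]=3  [2,6,7,9]=6  [2,7,8,9]=6  [4,5,8,9]=1  [5,6,8,9]=3  [5,7,8,9]=4  [6,7,8,9]=8
  size 5 → [0,1,6,7,9]=5  [0,1,6,8,9]=4  [1,2,6,7,9]=10  [1,5,6,8,9]=6  [1,6,7,8,9]=15  [2,5,7,8,9]=10  [2,6,7,8,9]=20  [3,4,5,8,9]=1  [4,5,6,8,9]=4  [4,5,7,8,9]=5  [5,6,7,8,9]=15
  size 6 → [0,1,2,6,7,9]=15  [0,1,5,6,8,9]=10  [0,1,6,7,8,9]=24  [1,2,6,7,8,9]=45  [1,4,5,6,8,9]=10  [1,5,6,7,8,9]=36  [2,4,5,7,8,9]=15  [2,5,6,7,8,9]=45  [3,4,5,6,8,9]=5  [3,4,5,7,8,9]=6  [4,5,6,7,8,9]=24
  size 7 → [0,1,2,6,7,8,9]=84  [0,1,4,5,6,8,9]=20  [0,1,5,6,7,8,9]=70  [1,2,5,6,7,8,9]=126  [1,3,4,5,6,8,9]=15  [1,4,5,6,7,8,9]=70  [2,3,4,5,7,8,9]=21  [2,4,5,6,7,8,9]=84  [3,4,5,6,7,8,9]=35
  size 8 → [0,1,2,5,6,7,8,9]=280  [0,1,3,4,5,6,8,9]=35  [0,1,4,5,6,7,8,9]=160  [1,2,4,5,6,7,8,9]=280  [1,3,4,5,6,7,8,9]=120  [2,3,4,5,6,7,8,9]=140
  first=0(c) contributes 540
  first=2(u) contributes 315
  first=3(a) contributes 720
|[w]| = 1575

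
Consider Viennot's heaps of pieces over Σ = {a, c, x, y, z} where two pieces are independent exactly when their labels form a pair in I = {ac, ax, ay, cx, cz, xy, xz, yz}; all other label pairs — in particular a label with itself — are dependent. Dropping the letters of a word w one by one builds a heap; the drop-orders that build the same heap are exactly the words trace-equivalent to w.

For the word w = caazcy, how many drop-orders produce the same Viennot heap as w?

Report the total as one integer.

20

#0=c has no predecessor
#1=a has no predecessor
#2=a depends on [1:a]
#3=z depends on [2:a]
#4=c depends on [0:c]
#5=y depends on [4:c]
sources: [0:c, 1:a]
N(rest) = Σ N(rest − s) over sources s of rest; N(one piece) = 1:
  size 1 → [3]=1  [5]=1
  size 2 → [2,3]=1  [3,5]=2  [4,5]=1
  size 3 → [0,4,5]=1  [1,2,3]=1  [2,3,5]=3  [3,4,5]=3
  size 4 → [0,3,4,5]=4  [1,2,3,5]=4  [2,3,4,5]=6
  first=0(c) contributes 10
  first=1(a) contributes 10
|[w]| = 20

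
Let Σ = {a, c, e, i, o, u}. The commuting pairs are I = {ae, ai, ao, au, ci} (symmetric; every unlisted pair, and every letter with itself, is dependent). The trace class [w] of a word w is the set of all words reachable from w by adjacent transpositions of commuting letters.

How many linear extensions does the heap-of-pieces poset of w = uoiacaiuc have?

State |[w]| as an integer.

drop 0:u onto floor
drop 1:o onto {0:u}
drop 2:i onto {1:o}
drop 3:a onto floor
drop 4:c onto {1:o, 3:a}
drop 5:a onto {4:c}
drop 6:i onto {2:i}
drop 7:u onto {4:c, 6:i}
drop 8:c onto {5:a, 7:u}
ground layer = {0:u, 3:a}
drop-orders for the pieces not yet dropped (sum over which currently-grounded one goes next):
  1 to go: {8} 1
  2 to go: {5,8} 1  {7,8} 1
  3 to go: {5,7,8} 2  {6,7,8} 1
  4 to go: {2,6,7,8} 1  {4,5,7,8} 2  {5,6,7,8} 3
  5 to go: {2,5,6,7,8} 4  {3,4,5,7,8} 2  {4,5,6,7,8} 5
  6 to go: {2,4,5,6,7,8} 9  {3,4,5,6,7,8} 7
  7 to go: {1,2,4,5,6,7,8} 9  {2,3,4,5,6,7,8} 16
  if 0:u drops first: 25 orders
  if 3:a drops first: 9 orders
heap linearizations: 34

34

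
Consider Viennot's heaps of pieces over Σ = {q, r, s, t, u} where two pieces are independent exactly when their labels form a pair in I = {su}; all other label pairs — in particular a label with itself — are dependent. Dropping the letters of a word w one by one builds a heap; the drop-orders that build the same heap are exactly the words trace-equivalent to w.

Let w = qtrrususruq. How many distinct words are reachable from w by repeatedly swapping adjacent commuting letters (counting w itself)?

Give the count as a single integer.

6

0(q) covers ∅
1(t) covers 0:q
2(r) covers 1:t
3(r) covers 2:r
4(u) covers 3:r
5(s) covers 3:r
6(u) covers 4:u
7(s) covers 5:s
8(r) covers 6:u, 7:s
9(u) covers 8:r
10(q) covers 9:u
floor of heap: 0:q
completions by unplaced set U, small U first (add the entries for U minus each lowest piece of U):
  |U|=1: {10}:1
  |U|=2: {9,10}:1
  |U|=3: {8,9,10}:1
  |U|=4: {6,8,9,10}:1  {7,8,9,10}:1
  |U|=5: {4,6,8,9,10}:1  {5,7,8,9,10}:1  {6,7,8,9,10}:2
  |U|=6: {4,6,7,8,9,10}:3  {5,6,7,8,9,10}:3
  |U|=7: {4,5,6,7,8,9,10}:6
  |U|=8: {3,4,5,6,7,8,9,10}:6
  |U|=9: {2,3,4,5,6,7,8,9,10}:6
  start at 0(q): 6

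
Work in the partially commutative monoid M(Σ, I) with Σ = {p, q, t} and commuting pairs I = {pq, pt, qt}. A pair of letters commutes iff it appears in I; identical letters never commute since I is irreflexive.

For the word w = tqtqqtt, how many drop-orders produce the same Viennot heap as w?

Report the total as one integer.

35

#0=t has no predecessor
#1=q has no predecessor
#2=t depends on [0:t]
#3=q depends on [1:q]
#4=q depends on [3:q]
#5=t depends on [2:t]
#6=t depends on [5:t]
sources: [0:t, 1:q]
N(rest) = Σ N(rest − s) over sources s of rest; N(one piece) = 1:
  size 1 → [4]=1  [6]=1
  size 2 → [3,4]=1  [4,6]=2  [5,6]=1
  size 3 → [1,3,4]=1  [2,5,6]=1  [3,4,6]=3  [4,5,6]=3
  size 4 → [0,2,5,6]=1  [1,3,4,6]=4  [2,4,5,6]=4  [3,4,5,6]=6
  size 5 → [0,2,4,5,6]=5  [1,3,4,5,6]=10  [2,3,4,5,6]=10
  first=0(t) contributes 20
  first=1(q) contributes 15
|[w]| = 35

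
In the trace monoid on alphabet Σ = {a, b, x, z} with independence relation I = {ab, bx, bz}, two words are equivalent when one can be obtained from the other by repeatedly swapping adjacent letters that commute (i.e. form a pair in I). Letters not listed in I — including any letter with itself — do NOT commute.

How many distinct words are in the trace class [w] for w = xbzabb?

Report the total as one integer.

piece 0:x — minimal
piece 1:b — minimal
piece 2:z rests on {0:x}
piece 3:a rests on {2:z}
piece 4:b rests on {1:b}
piece 5:b rests on {4:b}
minimal pieces: {0:x, 1:b}
ways to finish when only these pieces remain (= sum over removing one remaining piece with nothing left below it):
  1 left: {3}→1  {5}→1
  2 left: {2,3}→1  {3,5}→2  {4,5}→1
  3 left: {0,2,3}→1  {1,4,5}→1  {2,3,5}→3  {3,4,5}→3
  4 left: {0,2,3,5}→4  {1,3,4,5}→4  {2,3,4,5}→6
  placing 0:x first → 10 extensions
  placing 1:b first → 10 extensions
total linear extensions = 20

20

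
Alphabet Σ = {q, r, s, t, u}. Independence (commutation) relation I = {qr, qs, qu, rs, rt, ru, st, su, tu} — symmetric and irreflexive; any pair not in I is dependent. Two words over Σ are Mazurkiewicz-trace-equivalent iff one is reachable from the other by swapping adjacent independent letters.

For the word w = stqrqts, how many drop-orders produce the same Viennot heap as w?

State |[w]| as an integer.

105

drop 0:s onto floor
drop 1:t onto floor
drop 2:q onto {1:t}
drop 3:r onto floor
drop 4:q onto {2:q}
drop 5:t onto {4:q}
drop 6:s onto {0:s}
ground layer = {0:s, 1:t, 3:r}
drop-orders for the pieces not yet dropped (sum over which currently-grounded one goes next):
  1 to go: {3} 1  {5} 1  {6} 1
  2 to go: {0,6} 1  {3,5} 2  {3,6} 2  {4,5} 1  {5,6} 2
  3 to go: {0,3,6} 3  {0,5,6} 3  {2,4,5} 1  {3,4,5} 3  {3,5,6} 6  {4,5,6} 3
  4 to go: {0,3,5,6} 12  {0,4,5,6} 6  {1,2,4,5} 1  {2,3,4,5} 4  {2,4,5,6} 4  {3,4,5,6} 12
  5 to go: {0,2,4,5,6} 10  {0,3,4,5,6} 30  {1,2,3,4,5} 5  {1,2,4,5,6} 5  {2,3,4,5,6} 20
  if 0:s drops first: 30 orders
  if 1:t drops first: 60 orders
  if 3:r drops first: 15 orders
heap linearizations: 105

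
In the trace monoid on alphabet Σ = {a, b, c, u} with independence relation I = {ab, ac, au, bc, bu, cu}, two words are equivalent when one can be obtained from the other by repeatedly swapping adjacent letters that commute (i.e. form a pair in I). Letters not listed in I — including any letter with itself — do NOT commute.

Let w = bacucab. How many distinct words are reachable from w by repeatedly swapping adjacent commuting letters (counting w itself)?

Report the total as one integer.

630

piece 0:b — minimal
piece 1:a — minimal
piece 2:c — minimal
piece 3:u — minimal
piece 4:c rests on {2:c}
piece 5:a rests on {1:a}
piece 6:b rests on {0:b}
minimal pieces: {0:b, 1:a, 2:c, 3:u}
ways to finish when only these pieces remain (= sum over removing one remaining piece with nothing left below it):
  1 left: {3}→1  {4}→1  {5}→1  {6}→1
  2 left: {0,6}→1  {1,5}→1  {2,4}→1  {3,4}→2  {3,5}→2  {3,6}→2  {4,5}→2  {4,6}→2  {5,6}→2
  3 left: {0,3,6}→3  {0,4,6}→3  {0,5,6}→3  {1,3,5}→3  {1,4,5}→3  {1,5,6}→3  {2,3,4}→3  {2,4,5}→3  {2,4,6}→3  {3,4,5}→6  {3,4,6}→6  {3,5,6}→6  {4,5,6}→6
  4 left: {0,1,5,6}→6  {0,2,4,6}→6  {0,3,4,6}→12  {0,3,5,6}→12  {0,4,5,6}→12  {1,2,4,5}→6  {1,3,4,5}→12  {1,3,5,6}→12  {1,4,5,6}→12  {2,3,4,5}→12  {2,3,4,6}→12  {2,4,5,6}→12  {3,4,5,6}→24
  5 left: {0,1,3,5,6}→30  {0,1,4,5,6}→30  {0,2,3,4,6}→30  {0,2,4,5,6}→30  {0,3,4,5,6}→60  {1,2,3,4,5}→30  {1,2,4,5,6}→30  {1,3,4,5,6}→60  {2,3,4,5,6}→60
  placing 0:b first → 180 extensions
  placing 1:a first → 180 extensions
  placing 2:c first → 180 extensions
  placing 3:u first → 90 extensions
total linear extensions = 630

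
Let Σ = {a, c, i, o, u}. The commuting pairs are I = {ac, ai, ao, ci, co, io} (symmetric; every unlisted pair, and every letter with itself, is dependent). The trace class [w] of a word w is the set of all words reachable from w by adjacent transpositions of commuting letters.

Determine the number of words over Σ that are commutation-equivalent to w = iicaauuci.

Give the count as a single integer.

#0=i has no predecessor
#1=i depends on [0:i]
#2=c has no predecessor
#3=a has no predecessor
#4=a depends on [3:a]
#5=u depends on [1:i, 2:c, 4:a]
#6=u depends on [5:u]
#7=c depends on [6:u]
#8=i depends on [6:u]
sources: [0:i, 2:c, 3:a]
N(rest) = Σ N(rest − s) over sources s of rest; N(one piece) = 1:
  size 1 → [7]=1  [8]=1
  size 2 → [7,8]=2
  size 3 → [6,7,8]=2
  size 4 → [5,6,7,8]=2
  size 5 → [1,5,6,7,8]=2  [2,5,6,7,8]=2  [4,5,6,7,8]=2
  size 6 → [0,1,5,6,7,8]=2  [1,2,5,6,7,8]=4  [1,4,5,6,7,8]=4  [2,4,5,6,7,8]=4  [3,4,5,6,7,8]=2
  size 7 → [0,1,2,5,6,7,8]=6  [0,1,4,5,6,7,8]=6  [1,2,4,5,6,7,8]=12  [1,3,4,5,6,7,8]=6  [2,3,4,5,6,7,8]=6
  first=0(i) contributes 24
  first=2(c) contributes 12
  first=3(a) contributes 24
|[w]| = 60

60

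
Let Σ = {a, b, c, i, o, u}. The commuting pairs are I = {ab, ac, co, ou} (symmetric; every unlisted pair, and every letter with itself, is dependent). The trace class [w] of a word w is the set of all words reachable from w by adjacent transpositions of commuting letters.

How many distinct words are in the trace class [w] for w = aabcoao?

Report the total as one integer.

15

#0=a has no predecessor
#1=a depends on [0:a]
#2=b has no predecessor
#3=c depends on [2:b]
#4=o depends on [1:a, 2:b]
#5=a depends on [4:o]
#6=o depends on [5:a]
sources: [0:a, 2:b]
N(rest) = Σ N(rest − s) over sources s of rest; N(one piece) = 1:
  size 1 → [3]=1  [6]=1
  size 2 → [3,6]=2  [5,6]=1
  size 3 → [3,5,6]=3  [4,5,6]=1
  size 4 → [1,4,5,6]=1  [3,4,5,6]=4
  size 5 → [0,1,4,5,6]=1  [1,3,4,5,6]=5  [2,3,4,5,6]=4
  first=0(a) contributes 9
  first=2(b) contributes 6
|[w]| = 15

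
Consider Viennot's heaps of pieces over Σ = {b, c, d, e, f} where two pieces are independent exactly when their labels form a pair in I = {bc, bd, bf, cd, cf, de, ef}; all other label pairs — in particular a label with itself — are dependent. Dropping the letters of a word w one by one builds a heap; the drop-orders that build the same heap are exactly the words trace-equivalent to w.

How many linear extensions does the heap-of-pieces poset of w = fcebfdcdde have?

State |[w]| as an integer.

504

drop 0:f onto floor
drop 1:c onto floor
drop 2:e onto {1:c}
drop 3:b onto {2:e}
drop 4:f onto {0:f}
drop 5:d onto {4:f}
drop 6:c onto {2:e}
drop 7:d onto {5:d}
drop 8:d onto {7:d}
drop 9:e onto {3:b, 6:c}
ground layer = {0:f, 1:c}
drop-orders for the pieces not yet dropped (sum over which currently-grounded one goes next):
  1 to go: {8} 1  {9} 1
  2 to go: {3,9} 1  {6,9} 1  {7,8} 1  {8,9} 2
  3 to go: {3,6,9} 2  {3,8,9} 3  {5,7,8} 1  {6,8,9} 3  {7,8,9} 3
  4 to go: {2,3,6,9} 2  {3,6,8,9} 8  {3,7,8,9} 6  {4,5,7,8} 1  {5,7,8,9} 4  {6,7,8,9} 6
  5 to go: {0,4,5,7,8} 1  {1,2,3,6,9} 2  {2,3,6,8,9} 10  {3,5,7,8,9} 10  {3,6,7,8,9} 20  {4,5,7,8,9} 5  {5,6,7,8,9} 10
  6 to go: {0,4,5,7,8,9} 6  {1,2,3,6,8,9} 12  {2,3,6,7,8,9} 30  {3,4,5,7,8,9} 15  {3,5,6,7,8,9} 40  {4,5,6,7,8,9} 15
  7 to go: {0,3,4,5,7,8,9} 21  {0,4,5,6,7,8,9} 21  {1,2,3,6,7,8,9} 42  {2,3,5,6,7,8,9} 70  {3,4,5,6,7,8,9} 70
  8 to go: {0,3,4,5,6,7,8,9} 112  {1,2,3,5,6,7,8,9} 112  {2,3,4,5,6,7,8,9} 140
  if 0:f drops first: 252 orders
  if 1:c drops first: 252 orders
heap linearizations: 504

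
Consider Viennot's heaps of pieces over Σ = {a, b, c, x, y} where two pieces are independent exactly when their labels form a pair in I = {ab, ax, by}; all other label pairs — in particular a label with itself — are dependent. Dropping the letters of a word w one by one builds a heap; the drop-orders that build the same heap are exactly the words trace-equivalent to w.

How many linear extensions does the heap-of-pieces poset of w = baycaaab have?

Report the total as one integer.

12

0(b) covers ∅
1(a) covers ∅
2(y) covers 1:a
3(c) covers 0:b, 2:y
4(a) covers 3:c
5(a) covers 4:a
6(a) covers 5:a
7(b) covers 3:c
floor of heap: 0:b, 1:a
completions by unplaced set U, small U first (add the entries for U minus each lowest piece of U):
  |U|=1: {6}:1  {7}:1
  |U|=2: {5,6}:1  {6,7}:2
  |U|=3: {4,5,6}:1  {5,6,7}:3
  |U|=4: {4,5,6,7}:4
  |U|=5: {3,4,5,6,7}:4
  |U|=6: {0,3,4,5,6,7}:4  {2,3,4,5,6,7}:4
  start at 0(b): 4
  start at 1(a): 8
sum over floor = 12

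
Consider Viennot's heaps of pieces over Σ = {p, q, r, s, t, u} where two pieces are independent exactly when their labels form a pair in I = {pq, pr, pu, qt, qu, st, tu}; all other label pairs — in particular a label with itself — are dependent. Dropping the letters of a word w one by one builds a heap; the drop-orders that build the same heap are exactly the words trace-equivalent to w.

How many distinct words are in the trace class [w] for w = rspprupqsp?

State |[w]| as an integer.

piece 0:r — minimal
piece 1:s rests on {0:r}
piece 2:p rests on {1:s}
piece 3:p rests on {2:p}
piece 4:r rests on {1:s}
piece 5:u rests on {4:r}
piece 6:p rests on {3:p}
piece 7:q rests on {4:r}
piece 8:s rests on {5:u, 6:p, 7:q}
piece 9:p rests on {8:s}
minimal pieces: {0:r}
ways to finish when only these pieces remain (= sum over removing one remaining piece with nothing left below it):
  1 left: {9}→1
  2 left: {8,9}→1
  3 left: {5,8,9}→1  {6,8,9}→1  {7,8,9}→1
  4 left: {3,6,8,9}→1  {5,6,8,9}→2  {5,7,8,9}→2  {6,7,8,9}→2
  5 left: {2,3,6,8,9}→1  {3,5,6,8,9}→3  {3,6,7,8,9}→3  {4,5,7,8,9}→2  {5,6,7,8,9}→6
  6 left: {2,3,5,6,8,9}→4  {2,3,6,7,8,9}→4  {3,5,6,7,8,9}→12  {4,5,6,7,8,9}→8
  7 left: {2,3,5,6,7,8,9}→20  {3,4,5,6,7,8,9}→20
  8 left: {2,3,4,5,6,7,8,9}→40
  placing 0:r first → 40 extensions

40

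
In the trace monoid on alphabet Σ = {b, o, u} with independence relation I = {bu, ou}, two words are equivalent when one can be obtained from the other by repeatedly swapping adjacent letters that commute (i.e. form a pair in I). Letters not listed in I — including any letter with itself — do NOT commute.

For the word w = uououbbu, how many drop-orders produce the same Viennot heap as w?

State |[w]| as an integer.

70

0(u) covers ∅
1(o) covers ∅
2(u) covers 0:u
3(o) covers 1:o
4(u) covers 2:u
5(b) covers 3:o
6(b) covers 5:b
7(u) covers 4:u
floor of heap: 0:u, 1:o
completions by unplaced set U, small U first (add the entries for U minus each lowest piece of U):
  |U|=1: {6}:1  {7}:1
  |U|=2: {4,7}:1  {5,6}:1  {6,7}:2
  |U|=3: {2,4,7}:1  {3,5,6}:1  {4,6,7}:3  {5,6,7}:3
  |U|=4: {0,2,4,7}:1  {1,3,5,6}:1  {2,4,6,7}:4  {3,5,6,7}:4  {4,5,6,7}:6
  |U|=5: {0,2,4,6,7}:5  {1,3,5,6,7}:5  {2,4,5,6,7}:10  {3,4,5,6,7}:10
  |U|=6: {0,2,4,5,6,7}:15  {1,3,4,5,6,7}:15  {2,3,4,5,6,7}:20
  start at 0(u): 35
  start at 1(o): 35
sum over floor = 70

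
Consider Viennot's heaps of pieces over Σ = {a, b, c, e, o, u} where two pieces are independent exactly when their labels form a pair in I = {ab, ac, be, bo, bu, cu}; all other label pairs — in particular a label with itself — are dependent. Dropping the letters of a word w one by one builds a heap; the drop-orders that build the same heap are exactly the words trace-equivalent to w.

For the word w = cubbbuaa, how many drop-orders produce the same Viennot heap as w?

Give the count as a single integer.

drop 0:c onto floor
drop 1:u onto floor
drop 2:b onto {0:c}
drop 3:b onto {2:b}
drop 4:b onto {3:b}
drop 5:u onto {1:u}
drop 6:a onto {5:u}
drop 7:a onto {6:a}
ground layer = {0:c, 1:u}
drop-orders for the pieces not yet dropped (sum over which currently-grounded one goes next):
  1 to go: {4} 1  {7} 1
  2 to go: {3,4} 1  {4,7} 2  {6,7} 1
  3 to go: {2,3,4} 1  {3,4,7} 3  {4,6,7} 3  {5,6,7} 1
  4 to go: {0,2,3,4} 1  {1,5,6,7} 1  {2,3,4,7} 4  {3,4,6,7} 6  {4,5,6,7} 4
  5 to go: {0,2,3,4,7} 5  {1,4,5,6,7} 5  {2,3,4,6,7} 10  {3,4,5,6,7} 10
  6 to go: {0,2,3,4,6,7} 15  {1,3,4,5,6,7} 15  {2,3,4,5,6,7} 20
  if 0:c drops first: 35 orders
  if 1:u drops first: 35 orders
heap linearizations: 70

70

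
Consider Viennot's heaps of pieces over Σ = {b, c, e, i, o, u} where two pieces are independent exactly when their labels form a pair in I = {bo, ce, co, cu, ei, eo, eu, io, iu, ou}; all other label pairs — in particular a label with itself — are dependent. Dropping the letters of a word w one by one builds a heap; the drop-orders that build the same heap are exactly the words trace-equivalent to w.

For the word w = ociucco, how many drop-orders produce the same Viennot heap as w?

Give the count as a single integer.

105

0(o) covers ∅
1(c) covers ∅
2(i) covers 1:c
3(u) covers ∅
4(c) covers 2:i
5(c) covers 4:c
6(o) covers 0:o
floor of heap: 0:o, 1:c, 3:u
completions by unplaced set U, small U first (add the entries for U minus each lowest piece of U):
  |U|=1: {3}:1  {5}:1  {6}:1
  |U|=2: {0,6}:1  {3,5}:2  {3,6}:2  {4,5}:1  {5,6}:2
  |U|=3: {0,3,6}:3  {0,5,6}:3  {2,4,5}:1  {3,4,5}:3  {3,5,6}:6  {4,5,6}:3
  |U|=4: {0,3,5,6}:12  {0,4,5,6}:6  {1,2,4,5}:1  {2,3,4,5}:4  {2,4,5,6}:4  {3,4,5,6}:12
  |U|=5: {0,2,4,5,6}:10  {0,3,4,5,6}:30  {1,2,3,4,5}:5  {1,2,4,5,6}:5  {2,3,4,5,6}:20
  start at 0(o): 30
  start at 1(c): 60
  start at 3(u): 15
sum over floor = 105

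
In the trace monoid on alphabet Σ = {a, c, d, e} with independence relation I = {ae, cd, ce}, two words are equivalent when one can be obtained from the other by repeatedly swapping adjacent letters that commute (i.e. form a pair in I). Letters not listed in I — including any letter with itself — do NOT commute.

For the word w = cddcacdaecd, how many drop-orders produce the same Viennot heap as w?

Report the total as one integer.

#0=c has no predecessor
#1=d has no predecessor
#2=d depends on [1:d]
#3=c depends on [0:c]
#4=a depends on [2:d, 3:c]
#5=c depends on [4:a]
#6=d depends on [4:a]
#7=a depends on [5:c, 6:d]
#8=e depends on [6:d]
#9=c depends on [7:a]
#10=d depends on [7:a, 8:e]
sources: [0:c, 1:d]
N(rest) = Σ N(rest − s) over sources s of rest; N(one piece) = 1:
  size 1 → [9]=1  [10]=1
  size 2 → [8,10]=1  [9,10]=2
  size 3 → [7,9,10]=2  [8,9,10]=3
  size 4 → [5,7,9,10]=2  [7,8,9,10]=5
  size 5 → [5,7,8,9,10]=7  [6,7,8,9,10]=5
  size 6 → [5,6,7,8,9,10]=12
  size 7 → [4,5,6,7,8,9,10]=12
  size 8 → [2,4,5,6,7,8,9,10]=12  [3,4,5,6,7,8,9,10]=12
  size 9 → [0,3,4,5,6,7,8,9,10]=12  [1,2,4,5,6,7,8,9,10]=12  [2,3,4,5,6,7,8,9,10]=24
  first=0(c) contributes 36
  first=1(d) contributes 36
|[w]| = 72

72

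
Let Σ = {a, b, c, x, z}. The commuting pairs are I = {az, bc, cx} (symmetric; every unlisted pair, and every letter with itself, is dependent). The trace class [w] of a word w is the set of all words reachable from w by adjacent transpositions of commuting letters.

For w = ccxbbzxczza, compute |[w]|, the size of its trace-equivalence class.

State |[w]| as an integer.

60

drop 0:c onto floor
drop 1:c onto {0:c}
drop 2:x onto floor
drop 3:b onto {2:x}
drop 4:b onto {3:b}
drop 5:z onto {1:c, 4:b}
drop 6:x onto {5:z}
drop 7:c onto {5:z}
drop 8:z onto {6:x, 7:c}
drop 9:z onto {8:z}
drop 10:a onto {6:x, 7:c}
ground layer = {0:c, 2:x}
drop-orders for the pieces not yet dropped (sum over which currently-grounded one goes next):
  1 to go: {9} 1  {10} 1
  2 to go: {8,9} 1  {9,10} 2
  3 to go: {8,9,10} 3
  4 to go: {6,8,9,10} 3  {7,8,9,10} 3
  5 to go: {6,7,8,9,10} 6
  6 to go: {5,6,7,8,9,10} 6
  7 to go: {1,5,6,7,8,9,10} 6  {4,5,6,7,8,9,10} 6
  8 to go: {0,1,5,6,7,8,9,10} 6  {1,4,5,6,7,8,9,10} 12  {3,4,5,6,7,8,9,10} 6
  9 to go: {0,1,4,5,6,7,8,9,10} 18  {1,3,4,5,6,7,8,9,10} 18  {2,3,4,5,6,7,8,9,10} 6
  if 0:c drops first: 24 orders
  if 2:x drops first: 36 orders
heap linearizations: 60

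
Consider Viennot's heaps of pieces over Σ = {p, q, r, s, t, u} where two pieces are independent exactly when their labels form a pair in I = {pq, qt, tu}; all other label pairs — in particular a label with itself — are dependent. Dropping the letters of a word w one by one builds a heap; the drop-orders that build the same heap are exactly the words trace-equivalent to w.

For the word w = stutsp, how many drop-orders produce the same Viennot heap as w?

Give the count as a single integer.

drop 0:s onto floor
drop 1:t onto {0:s}
drop 2:u onto {0:s}
drop 3:t onto {1:t}
drop 4:s onto {2:u, 3:t}
drop 5:p onto {4:s}
ground layer = {0:s}
drop-orders for the pieces not yet dropped (sum over which currently-grounded one goes next):
  1 to go: {5} 1
  2 to go: {4,5} 1
  3 to go: {2,4,5} 1  {3,4,5} 1
  4 to go: {1,3,4,5} 1  {2,3,4,5} 2
  if 0:s drops first: 3 orders

3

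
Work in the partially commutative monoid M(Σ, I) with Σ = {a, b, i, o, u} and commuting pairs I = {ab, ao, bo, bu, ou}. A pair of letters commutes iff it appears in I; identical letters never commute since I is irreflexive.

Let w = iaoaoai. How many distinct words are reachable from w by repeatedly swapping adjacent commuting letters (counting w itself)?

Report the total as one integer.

10

drop 0:i onto floor
drop 1:a onto {0:i}
drop 2:o onto {0:i}
drop 3:a onto {1:a}
drop 4:o onto {2:o}
drop 5:a onto {3:a}
drop 6:i onto {4:o, 5:a}
ground layer = {0:i}
drop-orders for the pieces not yet dropped (sum over which currently-grounded one goes next):
  1 to go: {6} 1
  2 to go: {4,6} 1  {5,6} 1
  3 to go: {2,4,6} 1  {3,5,6} 1  {4,5,6} 2
  4 to go: {1,3,5,6} 1  {2,4,5,6} 3  {3,4,5,6} 3
  5 to go: {1,3,4,5,6} 4  {2,3,4,5,6} 6
  if 0:i drops first: 10 orders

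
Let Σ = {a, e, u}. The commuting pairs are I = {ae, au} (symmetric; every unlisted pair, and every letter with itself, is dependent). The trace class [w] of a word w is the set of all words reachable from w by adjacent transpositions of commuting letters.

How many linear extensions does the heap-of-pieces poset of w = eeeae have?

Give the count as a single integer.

piece 0:e — minimal
piece 1:e rests on {0:e}
piece 2:e rests on {1:e}
piece 3:a — minimal
piece 4:e rests on {2:e}
minimal pieces: {0:e, 3:a}
ways to finish when only these pieces remain (= sum over removing one remaining piece with nothing left below it):
  1 left: {3}→1  {4}→1
  2 left: {2,4}→1  {3,4}→2
  3 left: {1,2,4}→1  {2,3,4}→3
  placing 0:e first → 4 extensions
  placing 3:a first → 1 extensions
total linear extensions = 5

5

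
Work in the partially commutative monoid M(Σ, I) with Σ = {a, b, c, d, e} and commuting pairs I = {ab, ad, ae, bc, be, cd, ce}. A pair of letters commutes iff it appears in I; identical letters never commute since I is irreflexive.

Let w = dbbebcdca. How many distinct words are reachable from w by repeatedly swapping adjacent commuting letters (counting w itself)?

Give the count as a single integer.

336

0(d) covers ∅
1(b) covers 0:d
2(b) covers 1:b
3(e) covers 0:d
4(b) covers 2:b
5(c) covers ∅
6(d) covers 3:e, 4:b
7(c) covers 5:c
8(a) covers 7:c
floor of heap: 0:d, 5:c
completions by unplaced set U, small U first (add the entries for U minus each lowest piece of U):
  |U|=1: {6}:1  {8}:1
  |U|=2: {3,6}:1  {4,6}:1  {6,8}:2  {7,8}:1
  |U|=3: {2,4,6}:1  {3,4,6}:2  {3,6,8}:3  {4,6,8}:3  {5,7,8}:1  {6,7,8}:3
  |U|=4: {1,2,4,6}:1  {2,3,4,6}:3  {2,4,6,8}:4  {3,4,6,8}:8  {3,6,7,8}:6  {4,6,7,8}:6  {5,6,7,8}:4
  |U|=5: {1,2,3,4,6}:4  {1,2,4,6,8}:5  {2,3,4,6,8}:15  {2,4,6,7,8}:10  {3,4,6,7,8}:20  {3,5,6,7,8}:10  {4,5,6,7,8}:10
  |U|=6: {0,1,2,3,4,6}:4  {1,2,3,4,6,8}:24  {1,2,4,6,7,8}:15  {2,3,4,6,7,8}:45  {2,4,5,6,7,8}:20  {3,4,5,6,7,8}:40
  |U|=7: {0,1,2,3,4,6,8}:28  {1,2,3,4,6,7,8}:84  {1,2,4,5,6,7,8}:35  {2,3,4,5,6,7,8}:105
  start at 0(d): 224
  start at 5(c): 112
sum over floor = 336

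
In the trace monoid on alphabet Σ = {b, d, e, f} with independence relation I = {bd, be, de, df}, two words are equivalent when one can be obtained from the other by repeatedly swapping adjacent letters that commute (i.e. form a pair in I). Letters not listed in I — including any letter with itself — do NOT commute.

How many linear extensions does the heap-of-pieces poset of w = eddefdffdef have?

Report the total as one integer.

#0=e has no predecessor
#1=d has no predecessor
#2=d depends on [1:d]
#3=e depends on [0:e]
#4=f depends on [3:e]
#5=d depends on [2:d]
#6=f depends on [4:f]
#7=f depends on [6:f]
#8=d depends on [5:d]
#9=e depends on [7:f]
#10=f depends on [9:e]
sources: [0:e, 1:d]
N(rest) = Σ N(rest − s) over sources s of rest; N(one piece) = 1:
  size 1 → [8]=1  [10]=1
  size 2 → [5,8]=1  [8,10]=2  [9,10]=1
  size 3 → [2,5,8]=1  [5,8,10]=3  [7,9,10]=1  [8,9,10]=3
  size 4 → [1,2,5,8]=1  [2,5,8,10]=4  [5,8,9,10]=6  [6,7,9,10]=1  [7,8,9,10]=4
  size 5 → [1,2,5,8,10]=5  [2,5,8,9,10]=10  [4,6,7,9,10]=1  [5,7,8,9,10]=10  [6,7,8,9,10]=5
  size 6 → [1,2,5,8,9,10]=15  [2,5,7,8,9,10]=20  [3,4,6,7,9,10]=1  [4,6,7,8,9,10]=6  [5,6,7,8,9,10]=15
  size 7 → [0,3,4,6,7,9,10]=1  [1,2,5,7,8,9,10]=35  [2,5,6,7,8,9,10]=35  [3,4,6,7,8,9,10]=7  [4,5,6,7,8,9,10]=21
  size 8 → [0,3,4,6,7,8,9,10]=8  [1,2,5,6,7,8,9,10]=70  [2,4,5,6,7,8,9,10]=56  [3,4,5,6,7,8,9,10]=28
  size 9 → [0,3,4,5,6,7,8,9,10]=36  [1,2,4,5,6,7,8,9,10]=126  [2,3,4,5,6,7,8,9,10]=84
  first=0(e) contributes 210
  first=1(d) contributes 120
|[w]| = 330

330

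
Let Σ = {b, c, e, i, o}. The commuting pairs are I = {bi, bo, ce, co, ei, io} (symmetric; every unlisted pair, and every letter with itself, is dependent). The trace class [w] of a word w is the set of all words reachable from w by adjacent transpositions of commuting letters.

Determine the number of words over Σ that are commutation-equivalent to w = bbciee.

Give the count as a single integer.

6

0(b) covers ∅
1(b) covers 0:b
2(c) covers 1:b
3(i) covers 2:c
4(e) covers 1:b
5(e) covers 4:e
floor of heap: 0:b
completions by unplaced set U, small U first (add the entries for U minus each lowest piece of U):
  |U|=1: {3}:1  {5}:1
  |U|=2: {2,3}:1  {3,5}:2  {4,5}:1
  |U|=3: {2,3,5}:3  {3,4,5}:3
  |U|=4: {2,3,4,5}:6
  start at 0(b): 6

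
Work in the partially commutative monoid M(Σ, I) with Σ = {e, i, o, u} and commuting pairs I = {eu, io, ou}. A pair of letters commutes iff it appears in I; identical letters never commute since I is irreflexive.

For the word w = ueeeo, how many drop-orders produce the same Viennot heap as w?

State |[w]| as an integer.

5

#0=u has no predecessor
#1=e has no predecessor
#2=e depends on [1:e]
#3=e depends on [2:e]
#4=o depends on [3:e]
sources: [0:u, 1:e]
N(rest) = Σ N(rest − s) over sources s of rest; N(one piece) = 1:
  size 1 → [0]=1  [4]=1
  size 2 → [0,4]=2  [3,4]=1
  size 3 → [0,3,4]=3  [2,3,4]=1
  first=0(u) contributes 1
  first=1(e) contributes 4
|[w]| = 5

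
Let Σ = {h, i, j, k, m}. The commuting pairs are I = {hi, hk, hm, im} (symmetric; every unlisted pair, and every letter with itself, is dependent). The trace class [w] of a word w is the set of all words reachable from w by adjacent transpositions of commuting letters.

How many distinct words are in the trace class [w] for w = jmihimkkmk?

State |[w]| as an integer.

54

drop 0:j onto floor
drop 1:m onto {0:j}
drop 2:i onto {0:j}
drop 3:h onto {0:j}
drop 4:i onto {2:i}
drop 5:m onto {1:m}
drop 6:k onto {4:i, 5:m}
drop 7:k onto {6:k}
drop 8:m onto {7:k}
drop 9:k onto {8:m}
ground layer = {0:j}
drop-orders for the pieces not yet dropped (sum over which currently-grounded one goes next):
  1 to go: {3} 1  {9} 1
  2 to go: {3,9} 2  {8,9} 1
  3 to go: {3,8,9} 3  {7,8,9} 1
  4 to go: {3,7,8,9} 4  {6,7,8,9} 1
  5 to go: {3,6,7,8,9} 5  {4,6,7,8,9} 1  {5,6,7,8,9} 1
  6 to go: {1,5,6,7,8,9} 1  {2,4,6,7,8,9} 1  {3,4,6,7,8,9} 6  {3,5,6,7,8,9} 6  {4,5,6,7,8,9} 2
  7 to go: {1,3,5,6,7,8,9} 7  {1,4,5,6,7,8,9} 3  {2,3,4,6,7,8,9} 7  {2,4,5,6,7,8,9} 3  {3,4,5,6,7,8,9} 14
  8 to go: {1,2,4,5,6,7,8,9} 6  {1,3,4,5,6,7,8,9} 24  {2,3,4,5,6,7,8,9} 24
  if 0:j drops first: 54 orders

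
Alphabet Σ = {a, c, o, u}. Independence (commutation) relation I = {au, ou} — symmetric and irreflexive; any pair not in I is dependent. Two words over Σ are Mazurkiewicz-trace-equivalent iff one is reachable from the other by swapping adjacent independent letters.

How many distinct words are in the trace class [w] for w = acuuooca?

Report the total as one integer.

6

piece 0:a — minimal
piece 1:c rests on {0:a}
piece 2:u rests on {1:c}
piece 3:u rests on {2:u}
piece 4:o rests on {1:c}
piece 5:o rests on {4:o}
piece 6:c rests on {3:u, 5:o}
piece 7:a rests on {6:c}
minimal pieces: {0:a}
ways to finish when only these pieces remain (= sum over removing one remaining piece with nothing left below it):
  1 left: {7}→1
  2 left: {6,7}→1
  3 left: {3,6,7}→1  {5,6,7}→1
  4 left: {2,3,6,7}→1  {3,5,6,7}→2  {4,5,6,7}→1
  5 left: {2,3,5,6,7}→3  {3,4,5,6,7}→3
  6 left: {2,3,4,5,6,7}→6
  placing 0:a first → 6 extensions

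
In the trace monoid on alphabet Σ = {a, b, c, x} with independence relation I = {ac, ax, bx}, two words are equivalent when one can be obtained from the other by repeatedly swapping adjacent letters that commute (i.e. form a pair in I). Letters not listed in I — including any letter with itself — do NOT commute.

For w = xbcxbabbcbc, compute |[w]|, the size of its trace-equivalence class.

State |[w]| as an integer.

0(x) covers ∅
1(b) covers ∅
2(c) covers 0:x, 1:b
3(x) covers 2:c
4(b) covers 2:c
5(a) covers 4:b
6(b) covers 5:a
7(b) covers 6:b
8(c) covers 3:x, 7:b
9(b) covers 8:c
10(c) covers 9:b
floor of heap: 0:x, 1:b
completions by unplaced set U, small U first (add the entries for U minus each lowest piece of U):
  |U|=1: {10}:1
  |U|=2: {9,10}:1
  |U|=3: {8,9,10}:1
  |U|=4: {3,8,9,10}:1  {7,8,9,10}:1
  |U|=5: {3,7,8,9,10}:2  {6,7,8,9,10}:1
  |U|=6: {3,6,7,8,9,10}:3  {5,6,7,8,9,10}:1
  |U|=7: {3,5,6,7,8,9,10}:4  {4,5,6,7,8,9,10}:1
  |U|=8: {3,4,5,6,7,8,9,10}:5
  |U|=9: {2,3,4,5,6,7,8,9,10}:5
  start at 0(x): 5
  start at 1(b): 5
sum over floor = 10

10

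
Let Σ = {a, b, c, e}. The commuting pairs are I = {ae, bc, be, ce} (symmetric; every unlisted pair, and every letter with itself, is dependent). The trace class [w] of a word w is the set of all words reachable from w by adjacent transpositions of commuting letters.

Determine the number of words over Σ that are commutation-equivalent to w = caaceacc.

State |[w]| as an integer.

piece 0:c — minimal
piece 1:a rests on {0:c}
piece 2:a rests on {1:a}
piece 3:c rests on {2:a}
piece 4:e — minimal
piece 5:a rests on {3:c}
piece 6:c rests on {5:a}
piece 7:c rests on {6:c}
minimal pieces: {0:c, 4:e}
ways to finish when only these pieces remain (= sum over removing one remaining piece with nothing left below it):
  1 left: {4}→1  {7}→1
  2 left: {4,7}→2  {6,7}→1
  3 left: {4,6,7}→3  {5,6,7}→1
  4 left: {3,5,6,7}→1  {4,5,6,7}→4
  5 left: {2,3,5,6,7}→1  {3,4,5,6,7}→5
  6 left: {1,2,3,5,6,7}→1  {2,3,4,5,6,7}→6
  placing 0:c first → 7 extensions
  placing 4:e first → 1 extensions
total linear extensions = 8

8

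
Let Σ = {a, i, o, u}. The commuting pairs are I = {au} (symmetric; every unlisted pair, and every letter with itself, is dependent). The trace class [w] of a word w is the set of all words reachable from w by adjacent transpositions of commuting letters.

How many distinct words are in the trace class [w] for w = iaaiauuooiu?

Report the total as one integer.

3

#0=i has no predecessor
#1=a depends on [0:i]
#2=a depends on [1:a]
#3=i depends on [2:a]
#4=a depends on [3:i]
#5=u depends on [3:i]
#6=u depends on [5:u]
#7=o depends on [4:a, 6:u]
#8=o depends on [7:o]
#9=i depends on [8:o]
#10=u depends on [9:i]
sources: [0:i]
N(rest) = Σ N(rest − s) over sources s of rest; N(one piece) = 1:
  size 1 → [10]=1
  size 2 → [9,10]=1
  size 3 → [8,9,10]=1
  size 4 → [7,8,9,10]=1
  size 5 → [4,7,8,9,10]=1  [6,7,8,9,10]=1
  size 6 → [4,6,7,8,9,10]=2  [5,6,7,8,9,10]=1
  size 7 → [4,5,6,7,8,9,10]=3
  size 8 → [3,4,5,6,7,8,9,10]=3
  size 9 → [2,3,4,5,6,7,8,9,10]=3
  first=0(i) contributes 3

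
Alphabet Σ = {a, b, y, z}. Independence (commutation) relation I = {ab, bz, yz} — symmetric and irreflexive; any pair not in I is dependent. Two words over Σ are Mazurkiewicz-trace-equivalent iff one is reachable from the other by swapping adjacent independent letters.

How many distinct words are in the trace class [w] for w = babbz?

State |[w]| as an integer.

10

drop 0:b onto floor
drop 1:a onto floor
drop 2:b onto {0:b}
drop 3:b onto {2:b}
drop 4:z onto {1:a}
ground layer = {0:b, 1:a}
drop-orders for the pieces not yet dropped (sum over which currently-grounded one goes next):
  1 to go: {3} 1  {4} 1
  2 to go: {1,4} 1  {2,3} 1  {3,4} 2
  3 to go: {0,2,3} 1  {1,3,4} 3  {2,3,4} 3
  if 0:b drops first: 6 orders
  if 1:a drops first: 4 orders
heap linearizations: 10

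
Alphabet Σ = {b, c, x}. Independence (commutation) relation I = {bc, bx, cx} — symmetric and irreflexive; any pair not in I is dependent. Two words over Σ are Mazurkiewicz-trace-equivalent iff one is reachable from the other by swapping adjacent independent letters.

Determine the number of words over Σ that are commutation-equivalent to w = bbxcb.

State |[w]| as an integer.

#0=b has no predecessor
#1=b depends on [0:b]
#2=x has no predecessor
#3=c has no predecessor
#4=b depends on [1:b]
sources: [0:b, 2:x, 3:c]
N(rest) = Σ N(rest − s) over sources s of rest; N(one piece) = 1:
  size 1 → [2]=1  [3]=1  [4]=1
  size 2 → [1,4]=1  [2,3]=2  [2,4]=2  [3,4]=2
  size 3 → [0,1,4]=1  [1,2,4]=3  [1,3,4]=3  [2,3,4]=6
  first=0(b) contributes 12
  first=2(x) contributes 4
  first=3(c) contributes 4
|[w]| = 20

20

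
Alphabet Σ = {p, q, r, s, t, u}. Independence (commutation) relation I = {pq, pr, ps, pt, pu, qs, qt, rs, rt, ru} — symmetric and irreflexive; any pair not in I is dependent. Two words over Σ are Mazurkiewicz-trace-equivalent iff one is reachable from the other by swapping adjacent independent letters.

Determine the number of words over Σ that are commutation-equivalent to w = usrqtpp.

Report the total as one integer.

piece 0:u — minimal
piece 1:s rests on {0:u}
piece 2:r — minimal
piece 3:q rests on {0:u, 2:r}
piece 4:t rests on {1:s}
piece 5:p — minimal
piece 6:p rests on {5:p}
minimal pieces: {0:u, 2:r, 5:p}
ways to finish when only these pieces remain (= sum over removing one remaining piece with nothing left below it):
  1 left: {3}→1  {4}→1  {6}→1
  2 left: {1,4}→1  {2,3}→1  {3,4}→2  {3,6}→2  {4,6}→2  {5,6}→1
  3 left: {1,3,4}→3  {1,4,6}→3  {2,3,4}→3  {2,3,6}→3  {3,4,6}→6  {3,5,6}→3  {4,5,6}→3
  4 left: {0,1,3,4}→3  {1,2,3,4}→6  {1,3,4,6}→12  {1,4,5,6}→6  {2,3,4,6}→12  {2,3,5,6}→6  {3,4,5,6}→12
  5 left: {0,1,2,3,4}→9  {0,1,3,4,6}→15  {1,2,3,4,6}→30  {1,3,4,5,6}→30  {2,3,4,5,6}→30
  placing 0:u first → 90 extensions
  placing 2:r first → 45 extensions
  placing 5:p first → 54 extensions
total linear extensions = 189

189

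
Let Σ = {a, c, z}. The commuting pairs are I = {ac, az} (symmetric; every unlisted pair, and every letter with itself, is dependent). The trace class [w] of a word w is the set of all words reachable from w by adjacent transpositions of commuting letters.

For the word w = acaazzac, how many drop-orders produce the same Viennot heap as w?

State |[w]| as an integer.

#0=a has no predecessor
#1=c has no predecessor
#2=a depends on [0:a]
#3=a depends on [2:a]
#4=z depends on [1:c]
#5=z depends on [4:z]
#6=a depends on [3:a]
#7=c depends on [5:z]
sources: [0:a, 1:c]
N(rest) = Σ N(rest − s) over sources s of rest; N(one piece) = 1:
  size 1 → [6]=1  [7]=1
  size 2 → [3,6]=1  [5,7]=1  [6,7]=2
  size 3 → [2,3,6]=1  [3,6,7]=3  [4,5,7]=1  [5,6,7]=3
  size 4 → [0,2,3,6]=1  [1,4,5,7]=1  [2,3,6,7]=4  [3,5,6,7]=6  [4,5,6,7]=4
  size 5 → [0,2,3,6,7]=5  [1,4,5,6,7]=5  [2,3,5,6,7]=10  [3,4,5,6,7]=10
  size 6 → [0,2,3,5,6,7]=15  [1,3,4,5,6,7]=15  [2,3,4,5,6,7]=20
  first=0(a) contributes 35
  first=1(c) contributes 35
|[w]| = 70

70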